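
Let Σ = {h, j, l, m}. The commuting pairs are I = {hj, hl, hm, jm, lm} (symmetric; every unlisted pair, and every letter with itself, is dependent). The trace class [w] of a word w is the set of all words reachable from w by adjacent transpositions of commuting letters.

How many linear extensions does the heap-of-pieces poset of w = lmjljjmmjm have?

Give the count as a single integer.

drop 0:l onto floor
drop 1:m onto floor
drop 2:j onto {0:l}
drop 3:l onto {2:j}
drop 4:j onto {3:l}
drop 5:j onto {4:j}
drop 6:m onto {1:m}
drop 7:m onto {6:m}
drop 8:j onto {5:j}
drop 9:m onto {7:m}
ground layer = {0:l, 1:m}
drop-orders for the pieces not yet dropped (sum over which currently-grounded one goes next):
  1 to go: {8} 1  {9} 1
  2 to go: {5,8} 1  {7,9} 1  {8,9} 2
  3 to go: {4,5,8} 1  {5,8,9} 3  {6,7,9} 1  {7,8,9} 3
  4 to go: {1,6,7,9} 1  {3,4,5,8} 1  {4,5,8,9} 4  {5,7,8,9} 6  {6,7,8,9} 4
  5 to go: {1,6,7,8,9} 5  {2,3,4,5,8} 1  {3,4,5,8,9} 5  {4,5,7,8,9} 10  {5,6,7,8,9} 10
  6 to go: {0,2,3,4,5,8} 1  {1,5,6,7,8,9} 15  {2,3,4,5,8,9} 6  {3,4,5,7,8,9} 15  {4,5,6,7,8,9} 20
  7 to go: {0,2,3,4,5,8,9} 7  {1,4,5,6,7,8,9} 35  {2,3,4,5,7,8,9} 21  {3,4,5,6,7,8,9} 35
  8 to go: {0,2,3,4,5,7,8,9} 28  {1,3,4,5,6,7,8,9} 70  {2,3,4,5,6,7,8,9} 56
  if 0:l drops first: 126 orders
  if 1:m drops first: 84 orders
heap linearizations: 210

210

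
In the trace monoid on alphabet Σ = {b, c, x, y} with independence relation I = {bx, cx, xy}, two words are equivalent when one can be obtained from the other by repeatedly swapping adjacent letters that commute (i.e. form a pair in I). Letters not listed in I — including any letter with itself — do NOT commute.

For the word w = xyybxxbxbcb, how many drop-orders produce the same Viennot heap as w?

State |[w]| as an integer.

piece 0:x — minimal
piece 1:y — minimal
piece 2:y rests on {1:y}
piece 3:b rests on {2:y}
piece 4:x rests on {0:x}
piece 5:x rests on {4:x}
piece 6:b rests on {3:b}
piece 7:x rests on {5:x}
piece 8:b rests on {6:b}
piece 9:c rests on {8:b}
piece 10:b rests on {9:c}
minimal pieces: {0:x, 1:y}
ways to finish when only these pieces remain (= sum over removing one remaining piece with nothing left below it):
  1 left: {7}→1  {10}→1
  2 left: {5,7}→1  {7,10}→2  {9,10}→1
  3 left: {4,5,7}→1  {5,7,10}→3  {7,9,10}→3  {8,9,10}→1
  4 left: {0,4,5,7}→1  {4,5,7,10}→4  {5,7,9,10}→6  {6,8,9,10}→1  {7,8,9,10}→4
  5 left: {0,4,5,7,10}→5  {3,6,8,9,10}→1  {4,5,7,9,10}→10  {5,7,8,9,10}→10  {6,7,8,9,10}→5
  6 left: {0,4,5,7,9,10}→15  {2,3,6,8,9,10}→1  {3,6,7,8,9,10}→6  {4,5,7,8,9,10}→20  {5,6,7,8,9,10}→15
  7 left: {0,4,5,7,8,9,10}→35  {1,2,3,6,8,9,10}→1  {2,3,6,7,8,9,10}→7  {3,5,6,7,8,9,10}→21  {4,5,6,7,8,9,10}→35
  8 left: {0,4,5,6,7,8,9,10}→70  {1,2,3,6,7,8,9,10}→8  {2,3,5,6,7,8,9,10}→28  {3,4,5,6,7,8,9,10}→56
  9 left: {0,3,4,5,6,7,8,9,10}→126  {1,2,3,5,6,7,8,9,10}→36  {2,3,4,5,6,7,8,9,10}→84
  placing 0:x first → 120 extensions
  placing 1:y first → 210 extensions
total linear extensions = 330

330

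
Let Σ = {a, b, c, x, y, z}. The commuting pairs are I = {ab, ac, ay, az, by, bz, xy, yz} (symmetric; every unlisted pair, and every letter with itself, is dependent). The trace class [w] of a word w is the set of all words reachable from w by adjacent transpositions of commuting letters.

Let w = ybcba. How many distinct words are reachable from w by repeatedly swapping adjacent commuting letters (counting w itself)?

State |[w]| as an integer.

drop 0:y onto floor
drop 1:b onto floor
drop 2:c onto {0:y, 1:b}
drop 3:b onto {2:c}
drop 4:a onto floor
ground layer = {0:y, 1:b, 4:a}
drop-orders for the pieces not yet dropped (sum over which currently-grounded one goes next):
  1 to go: {3} 1  {4} 1
  2 to go: {2,3} 1  {3,4} 2
  3 to go: {0,2,3} 1  {1,2,3} 1  {2,3,4} 3
  if 0:y drops first: 4 orders
  if 1:b drops first: 4 orders
  if 4:a drops first: 2 orders
heap linearizations: 10

10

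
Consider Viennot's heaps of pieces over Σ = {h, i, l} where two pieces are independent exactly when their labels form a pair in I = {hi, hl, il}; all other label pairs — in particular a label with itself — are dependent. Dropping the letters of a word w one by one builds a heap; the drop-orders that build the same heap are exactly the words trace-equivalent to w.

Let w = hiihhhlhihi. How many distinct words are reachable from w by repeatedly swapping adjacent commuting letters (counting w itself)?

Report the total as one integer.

2310

0(h) covers ∅
1(i) covers ∅
2(i) covers 1:i
3(h) covers 0:h
4(h) covers 3:h
5(h) covers 4:h
6(l) covers ∅
7(h) covers 5:h
8(i) covers 2:i
9(h) covers 7:h
10(i) covers 8:i
floor of heap: 0:h, 1:i, 6:l
completions by unplaced set U, small U first (add the entries for U minus each lowest piece of U):
  |U|=1: {6}:1  {9}:1  {10}:1
  |U|=2: {6,9}:2  {6,10}:2  {7,9}:1  {8,10}:1  {9,10}:2
  |U|=3: {2,8,10}:1  {5,7,9}:1  {6,7,9}:3  {6,8,10}:3  {6,9,10}:6  {7,9,10}:3  {8,9,10}:3
  |U|=4: {1,2,8,10}:1  {2,6,8,10}:4  {2,8,9,10}:4  {4,5,7,9}:1  {5,6,7,9}:4  {5,7,9,10}:4  {6,7,9,10}:12  {6,8,9,10}:12  {7,8,9,10}:6
  |U|=5: {1,2,6,8,10}:5  {1,2,8,9,10}:5  {2,6,8,9,10}:20  {2,7,8,9,10}:10  {3,4,5,7,9}:1  {4,5,6,7,9}:5  {4,5,7,9,10}:5  {5,6,7,9,10}:20  {5,7,8,9,10}:10  {6,7,8,9,10}:30
  |U|=6: {0,3,4,5,7,9}:1  {1,2,6,8,9,10}:30  {1,2,7,8,9,10}:15  {2,5,7,8,9,10}:20  {2,6,7,8,9,10}:60  {3,4,5,6,7,9}:6  {3,4,5,7,9,10}:6  {4,5,6,7,9,10}:30  {4,5,7,8,9,10}:15  {5,6,7,8,9,10}:60
  |U|=7: {0,3,4,5,6,7,9}:7  {0,3,4,5,7,9,10}:7  {1,2,5,7,8,9,10}:35  {1,2,6,7,8,9,10}:105  {2,4,5,7,8,9,10}:35  {2,5,6,7,8,9,10}:140  {3,4,5,6,7,9,10}:42  {3,4,5,7,8,9,10}:21  {4,5,6,7,8,9,10}:105
  |U|=8: {0,3,4,5,6,7,9,10}:56  {0,3,4,5,7,8,9,10}:28  {1,2,4,5,7,8,9,10}:70  {1,2,5,6,7,8,9,10}:280  {2,3,4,5,7,8,9,10}:56  {2,4,5,6,7,8,9,10}:280  {3,4,5,6,7,8,9,10}:168
  |U|=9: {0,2,3,4,5,7,8,9,10}:84  {0,3,4,5,6,7,8,9,10}:252  {1,2,3,4,5,7,8,9,10}:126  {1,2,4,5,6,7,8,9,10}:630  {2,3,4,5,6,7,8,9,10}:504
  start at 0(h): 1260
  start at 1(i): 840
  start at 6(l): 210
sum over floor = 2310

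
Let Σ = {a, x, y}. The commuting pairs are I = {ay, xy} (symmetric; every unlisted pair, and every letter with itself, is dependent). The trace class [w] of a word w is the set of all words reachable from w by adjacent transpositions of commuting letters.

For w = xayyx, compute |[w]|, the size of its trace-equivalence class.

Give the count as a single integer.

0(x) covers ∅
1(a) covers 0:x
2(y) covers ∅
3(y) covers 2:y
4(x) covers 1:a
floor of heap: 0:x, 2:y
completions by unplaced set U, small U first (add the entries for U minus each lowest piece of U):
  |U|=1: {3}:1  {4}:1
  |U|=2: {1,4}:1  {2,3}:1  {3,4}:2
  |U|=3: {0,1,4}:1  {1,3,4}:3  {2,3,4}:3
  start at 0(x): 6
  start at 2(y): 4
sum over floor = 10

10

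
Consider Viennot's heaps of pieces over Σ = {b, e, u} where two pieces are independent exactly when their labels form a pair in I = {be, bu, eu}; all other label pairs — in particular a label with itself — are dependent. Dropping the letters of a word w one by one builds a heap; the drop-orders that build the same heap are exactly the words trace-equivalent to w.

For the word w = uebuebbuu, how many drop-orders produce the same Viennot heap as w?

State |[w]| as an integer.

drop 0:u onto floor
drop 1:e onto floor
drop 2:b onto floor
drop 3:u onto {0:u}
drop 4:e onto {1:e}
drop 5:b onto {2:b}
drop 6:b onto {5:b}
drop 7:u onto {3:u}
drop 8:u onto {7:u}
ground layer = {0:u, 1:e, 2:b}
drop-orders for the pieces not yet dropped (sum over which currently-grounded one goes next):
  1 to go: {4} 1  {6} 1  {8} 1
  2 to go: {1,4} 1  {4,6} 2  {4,8} 2  {5,6} 1  {6,8} 2  {7,8} 1
  3 to go: {1,4,6} 3  {1,4,8} 3  {2,5,6} 1  {3,7,8} 1  {4,5,6} 3  {4,6,8} 6  {4,7,8} 3  {5,6,8} 3  {6,7,8} 3
  4 to go: {0,3,7,8} 1  {1,4,5,6} 6  {1,4,6,8} 12  {1,4,7,8} 6  {2,4,5,6} 4  {2,5,6,8} 4  {3,4,7,8} 4  {3,6,7,8} 4  {4,5,6,8} 12  {4,6,7,8} 12  {5,6,7,8} 6
  5 to go: {0,3,4,7,8} 5  {0,3,6,7,8} 5  {1,2,4,5,6} 10  {1,3,4,7,8} 10  {1,4,5,6,8} 30  {1,4,6,7,8} 30  {2,4,5,6,8} 20  {2,5,6,7,8} 10  {3,4,6,7,8} 20  {3,5,6,7,8} 10  {4,5,6,7,8} 30
  6 to go: {0,1,3,4,7,8} 15  {0,3,4,6,7,8} 30  {0,3,5,6,7,8} 15  {1,2,4,5,6,8} 60  {1,3,4,6,7,8} 60  {1,4,5,6,7,8} 90  {2,3,5,6,7,8} 20  {2,4,5,6,7,8} 60  {3,4,5,6,7,8} 60
  7 to go: {0,1,3,4,6,7,8} 105  {0,2,3,5,6,7,8} 35  {0,3,4,5,6,7,8} 105  {1,2,4,5,6,7,8} 210  {1,3,4,5,6,7,8} 210  {2,3,4,5,6,7,8} 140
  if 0:u drops first: 560 orders
  if 1:e drops first: 280 orders
  if 2:b drops first: 420 orders
heap linearizations: 1260

1260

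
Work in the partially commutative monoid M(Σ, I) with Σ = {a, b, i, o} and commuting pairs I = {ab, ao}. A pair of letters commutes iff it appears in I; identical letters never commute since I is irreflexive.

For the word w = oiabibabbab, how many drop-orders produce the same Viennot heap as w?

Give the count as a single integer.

30

piece 0:o — minimal
piece 1:i rests on {0:o}
piece 2:a rests on {1:i}
piece 3:b rests on {1:i}
piece 4:i rests on {2:a, 3:b}
piece 5:b rests on {4:i}
piece 6:a rests on {4:i}
piece 7:b rests on {5:b}
piece 8:b rests on {7:b}
piece 9:a rests on {6:a}
piece 10:b rests on {8:b}
minimal pieces: {0:o}
ways to finish when only these pieces remain (= sum over removing one remaining piece with nothing left below it):
  1 left: {9}→1  {10}→1
  2 left: {6,9}→1  {8,10}→1  {9,10}→2
  3 left: {6,9,10}→3  {7,8,10}→1  {8,9,10}→3
  4 left: {5,7,8,10}→1  {6,8,9,10}→6  {7,8,9,10}→4
  5 left: {5,7,8,9,10}→5  {6,7,8,9,10}→10
  6 left: {5,6,7,8,9,10}→15
  7 left: {4,5,6,7,8,9,10}→15
  8 left: {2,4,5,6,7,8,9,10}→15  {3,4,5,6,7,8,9,10}→15
  9 left: {2,3,4,5,6,7,8,9,10}→30
  placing 0:o first → 30 extensions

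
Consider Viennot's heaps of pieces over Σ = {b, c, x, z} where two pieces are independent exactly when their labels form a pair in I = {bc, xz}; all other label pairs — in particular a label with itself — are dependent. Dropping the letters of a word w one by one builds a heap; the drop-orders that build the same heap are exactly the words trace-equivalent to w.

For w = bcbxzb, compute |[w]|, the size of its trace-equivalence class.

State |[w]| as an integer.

drop 0:b onto floor
drop 1:c onto floor
drop 2:b onto {0:b}
drop 3:x onto {1:c, 2:b}
drop 4:z onto {1:c, 2:b}
drop 5:b onto {3:x, 4:z}
ground layer = {0:b, 1:c}
drop-orders for the pieces not yet dropped (sum over which currently-grounded one goes next):
  1 to go: {5} 1
  2 to go: {3,5} 1  {4,5} 1
  3 to go: {3,4,5} 2
  4 to go: {1,3,4,5} 2  {2,3,4,5} 2
  if 0:b drops first: 4 orders
  if 1:c drops first: 2 orders
heap linearizations: 6

6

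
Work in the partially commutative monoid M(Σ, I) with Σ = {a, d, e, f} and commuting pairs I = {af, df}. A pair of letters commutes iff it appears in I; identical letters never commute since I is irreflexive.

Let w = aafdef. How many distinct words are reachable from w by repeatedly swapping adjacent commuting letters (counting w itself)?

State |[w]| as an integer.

#0=a has no predecessor
#1=a depends on [0:a]
#2=f has no predecessor
#3=d depends on [1:a]
#4=e depends on [2:f, 3:d]
#5=f depends on [4:e]
sources: [0:a, 2:f]
N(rest) = Σ N(rest − s) over sources s of rest; N(one piece) = 1:
  size 1 → [5]=1
  size 2 → [4,5]=1
  size 3 → [2,4,5]=1  [3,4,5]=1
  size 4 → [1,3,4,5]=1  [2,3,4,5]=2
  first=0(a) contributes 3
  first=2(f) contributes 1
|[w]| = 4

4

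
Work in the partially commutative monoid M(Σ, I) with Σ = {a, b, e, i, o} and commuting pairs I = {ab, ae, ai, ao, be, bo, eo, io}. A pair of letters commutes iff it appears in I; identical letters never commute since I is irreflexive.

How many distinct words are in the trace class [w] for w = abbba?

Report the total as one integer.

drop 0:a onto floor
drop 1:b onto floor
drop 2:b onto {1:b}
drop 3:b onto {2:b}
drop 4:a onto {0:a}
ground layer = {0:a, 1:b}
drop-orders for the pieces not yet dropped (sum over which currently-grounded one goes next):
  1 to go: {3} 1  {4} 1
  2 to go: {0,4} 1  {2,3} 1  {3,4} 2
  3 to go: {0,3,4} 3  {1,2,3} 1  {2,3,4} 3
  if 0:a drops first: 4 orders
  if 1:b drops first: 6 orders
heap linearizations: 10

10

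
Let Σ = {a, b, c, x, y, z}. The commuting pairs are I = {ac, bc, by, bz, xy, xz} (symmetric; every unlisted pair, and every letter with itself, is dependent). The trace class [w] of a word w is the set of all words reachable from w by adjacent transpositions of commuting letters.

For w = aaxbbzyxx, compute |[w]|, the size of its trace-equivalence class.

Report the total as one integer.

21

piece 0:a — minimal
piece 1:a rests on {0:a}
piece 2:x rests on {1:a}
piece 3:b rests on {2:x}
piece 4:b rests on {3:b}
piece 5:z rests on {1:a}
piece 6:y rests on {5:z}
piece 7:x rests on {4:b}
piece 8:x rests on {7:x}
minimal pieces: {0:a}
ways to finish when only these pieces remain (= sum over removing one remaining piece with nothing left below it):
  1 left: {6}→1  {8}→1
  2 left: {5,6}→1  {6,8}→2  {7,8}→1
  3 left: {4,7,8}→1  {5,6,8}→3  {6,7,8}→3
  4 left: {3,4,7,8}→1  {4,6,7,8}→4  {5,6,7,8}→6
  5 left: {2,3,4,7,8}→1  {3,4,6,7,8}→5  {4,5,6,7,8}→10
  6 left: {2,3,4,6,7,8}→6  {3,4,5,6,7,8}→15
  7 left: {2,3,4,5,6,7,8}→21
  placing 0:a first → 21 extensions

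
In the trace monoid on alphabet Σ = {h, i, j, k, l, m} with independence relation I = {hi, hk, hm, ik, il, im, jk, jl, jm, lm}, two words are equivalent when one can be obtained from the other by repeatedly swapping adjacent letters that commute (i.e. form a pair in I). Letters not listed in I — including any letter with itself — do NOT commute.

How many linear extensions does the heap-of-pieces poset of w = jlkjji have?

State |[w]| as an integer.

15

#0=j has no predecessor
#1=l has no predecessor
#2=k depends on [1:l]
#3=j depends on [0:j]
#4=j depends on [3:j]
#5=i depends on [4:j]
sources: [0:j, 1:l]
N(rest) = Σ N(rest − s) over sources s of rest; N(one piece) = 1:
  size 1 → [2]=1  [5]=1
  size 2 → [1,2]=1  [2,5]=2  [4,5]=1
  size 3 → [1,2,5]=3  [2,4,5]=3  [3,4,5]=1
  size 4 → [0,3,4,5]=1  [1,2,4,5]=6  [2,3,4,5]=4
  first=0(j) contributes 10
  first=1(l) contributes 5
|[w]| = 15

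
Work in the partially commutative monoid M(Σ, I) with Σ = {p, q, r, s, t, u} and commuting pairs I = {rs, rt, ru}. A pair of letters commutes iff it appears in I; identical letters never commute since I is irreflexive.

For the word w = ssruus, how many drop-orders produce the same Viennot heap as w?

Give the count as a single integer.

6

0(s) covers ∅
1(s) covers 0:s
2(r) covers ∅
3(u) covers 1:s
4(u) covers 3:u
5(s) covers 4:u
floor of heap: 0:s, 2:r
completions by unplaced set U, small U first (add the entries for U minus each lowest piece of U):
  |U|=1: {2}:1  {5}:1
  |U|=2: {2,5}:2  {4,5}:1
  |U|=3: {2,4,5}:3  {3,4,5}:1
  |U|=4: {1,3,4,5}:1  {2,3,4,5}:4
  start at 0(s): 5
  start at 2(r): 1
sum over floor = 6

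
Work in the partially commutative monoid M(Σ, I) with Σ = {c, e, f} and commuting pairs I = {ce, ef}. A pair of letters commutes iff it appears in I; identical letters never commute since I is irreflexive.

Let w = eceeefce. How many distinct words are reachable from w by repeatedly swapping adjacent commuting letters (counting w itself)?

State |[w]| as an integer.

56

piece 0:e — minimal
piece 1:c — minimal
piece 2:e rests on {0:e}
piece 3:e rests on {2:e}
piece 4:e rests on {3:e}
piece 5:f rests on {1:c}
piece 6:c rests on {5:f}
piece 7:e rests on {4:e}
minimal pieces: {0:e, 1:c}
ways to finish when only these pieces remain (= sum over removing one remaining piece with nothing left below it):
  1 left: {6}→1  {7}→1
  2 left: {4,7}→1  {5,6}→1  {6,7}→2
  3 left: {1,5,6}→1  {3,4,7}→1  {4,6,7}→3  {5,6,7}→3
  4 left: {1,5,6,7}→4  {2,3,4,7}→1  {3,4,6,7}→4  {4,5,6,7}→6
  5 left: {0,2,3,4,7}→1  {1,4,5,6,7}→10  {2,3,4,6,7}→5  {3,4,5,6,7}→10
  6 left: {0,2,3,4,6,7}→6  {1,3,4,5,6,7}→20  {2,3,4,5,6,7}→15
  placing 0:e first → 35 extensions
  placing 1:c first → 21 extensions
total linear extensions = 56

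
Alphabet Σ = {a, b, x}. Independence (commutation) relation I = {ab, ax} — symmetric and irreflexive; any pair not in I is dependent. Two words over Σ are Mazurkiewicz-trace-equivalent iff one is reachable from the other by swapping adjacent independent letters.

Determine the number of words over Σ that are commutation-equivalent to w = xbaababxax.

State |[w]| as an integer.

210

piece 0:x — minimal
piece 1:b rests on {0:x}
piece 2:a — minimal
piece 3:a rests on {2:a}
piece 4:b rests on {1:b}
piece 5:a rests on {3:a}
piece 6:b rests on {4:b}
piece 7:x rests on {6:b}
piece 8:a rests on {5:a}
piece 9:x rests on {7:x}
minimal pieces: {0:x, 2:a}
ways to finish when only these pieces remain (= sum over removing one remaining piece with nothing left below it):
  1 left: {8}→1  {9}→1
  2 left: {5,8}→1  {7,9}→1  {8,9}→2
  3 left: {3,5,8}→1  {5,8,9}→3  {6,7,9}→1  {7,8,9}→3
  4 left: {2,3,5,8}→1  {3,5,8,9}→4  {4,6,7,9}→1  {5,7,8,9}→6  {6,7,8,9}→4
  5 left: {1,4,6,7,9}→1  {2,3,5,8,9}→5  {3,5,7,8,9}→10  {4,6,7,8,9}→5  {5,6,7,8,9}→10
  6 left: {0,1,4,6,7,9}→1  {1,4,6,7,8,9}→6  {2,3,5,7,8,9}→15  {3,5,6,7,8,9}→20  {4,5,6,7,8,9}→15
  7 left: {0,1,4,6,7,8,9}→7  {1,4,5,6,7,8,9}→21  {2,3,5,6,7,8,9}→35  {3,4,5,6,7,8,9}→35
  8 left: {0,1,4,5,6,7,8,9}→28  {1,3,4,5,6,7,8,9}→56  {2,3,4,5,6,7,8,9}→70
  placing 0:x first → 126 extensions
  placing 2:a first → 84 extensions
total linear extensions = 210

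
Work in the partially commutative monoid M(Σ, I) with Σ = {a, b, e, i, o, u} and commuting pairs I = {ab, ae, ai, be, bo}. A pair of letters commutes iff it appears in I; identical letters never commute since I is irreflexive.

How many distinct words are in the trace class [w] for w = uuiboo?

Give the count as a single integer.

3

piece 0:u — minimal
piece 1:u rests on {0:u}
piece 2:i rests on {1:u}
piece 3:b rests on {2:i}
piece 4:o rests on {2:i}
piece 5:o rests on {4:o}
minimal pieces: {0:u}
ways to finish when only these pieces remain (= sum over removing one remaining piece with nothing left below it):
  1 left: {3}→1  {5}→1
  2 left: {3,5}→2  {4,5}→1
  3 left: {3,4,5}→3
  4 left: {2,3,4,5}→3
  placing 0:u first → 3 extensions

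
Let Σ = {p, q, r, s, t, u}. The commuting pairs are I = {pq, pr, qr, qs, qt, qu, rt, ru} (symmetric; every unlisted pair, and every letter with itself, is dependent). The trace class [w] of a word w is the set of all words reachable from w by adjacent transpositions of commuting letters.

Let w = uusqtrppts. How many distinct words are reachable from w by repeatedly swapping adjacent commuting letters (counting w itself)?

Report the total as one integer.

0(u) covers ∅
1(u) covers 0:u
2(s) covers 1:u
3(q) covers ∅
4(t) covers 2:s
5(r) covers 2:s
6(p) covers 4:t
7(p) covers 6:p
8(t) covers 7:p
9(s) covers 5:r, 8:t
floor of heap: 0:u, 3:q
completions by unplaced set U, small U first (add the entries for U minus each lowest piece of U):
  |U|=1: {3}:1  {9}:1
  |U|=2: {3,9}:2  {5,9}:1  {8,9}:1
  |U|=3: {3,5,9}:3  {3,8,9}:3  {5,8,9}:2  {7,8,9}:1
  |U|=4: {3,5,8,9}:8  {3,7,8,9}:4  {5,7,8,9}:3  {6,7,8,9}:1
  |U|=5: {3,5,7,8,9}:15  {3,6,7,8,9}:5  {4,6,7,8,9}:1  {5,6,7,8,9}:4
  |U|=6: {3,4,6,7,8,9}:6  {3,5,6,7,8,9}:24  {4,5,6,7,8,9}:5
  |U|=7: {2,4,5,6,7,8,9}:5  {3,4,5,6,7,8,9}:35
  |U|=8: {1,2,4,5,6,7,8,9}:5  {2,3,4,5,6,7,8,9}:40
  start at 0(u): 45
  start at 3(q): 5
sum over floor = 50

50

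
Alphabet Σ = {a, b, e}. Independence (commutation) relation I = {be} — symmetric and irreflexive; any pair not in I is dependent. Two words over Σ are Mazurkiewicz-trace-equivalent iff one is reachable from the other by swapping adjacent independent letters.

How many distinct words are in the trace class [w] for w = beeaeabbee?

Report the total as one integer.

drop 0:b onto floor
drop 1:e onto floor
drop 2:e onto {1:e}
drop 3:a onto {0:b, 2:e}
drop 4:e onto {3:a}
drop 5:a onto {4:e}
drop 6:b onto {5:a}
drop 7:b onto {6:b}
drop 8:e onto {5:a}
drop 9:e onto {8:e}
ground layer = {0:b, 1:e}
drop-orders for the pieces not yet dropped (sum over which currently-grounded one goes next):
  1 to go: {7} 1  {9} 1
  2 to go: {6,7} 1  {7,9} 2  {8,9} 1
  3 to go: {6,7,9} 3  {7,8,9} 3
  4 to go: {6,7,8,9} 6
  5 to go: {5,6,7,8,9} 6
  6 to go: {4,5,6,7,8,9} 6
  7 to go: {3,4,5,6,7,8,9} 6
  8 to go: {0,3,4,5,6,7,8,9} 6  {2,3,4,5,6,7,8,9} 6
  if 0:b drops first: 6 orders
  if 1:e drops first: 12 orders
heap linearizations: 18

18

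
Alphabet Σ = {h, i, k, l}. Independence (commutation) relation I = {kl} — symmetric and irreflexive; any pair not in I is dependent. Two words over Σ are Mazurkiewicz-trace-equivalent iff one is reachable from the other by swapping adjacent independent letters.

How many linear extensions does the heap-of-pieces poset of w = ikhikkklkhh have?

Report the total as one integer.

5

#0=i has no predecessor
#1=k depends on [0:i]
#2=h depends on [1:k]
#3=i depends on [2:h]
#4=k depends on [3:i]
#5=k depends on [4:k]
#6=k depends on [5:k]
#7=l depends on [3:i]
#8=k depends on [6:k]
#9=h depends on [7:l, 8:k]
#10=h depends on [9:h]
sources: [0:i]
N(rest) = Σ N(rest − s) over sources s of rest; N(one piece) = 1:
  size 1 → [10]=1
  size 2 → [9,10]=1
  size 3 → [7,9,10]=1  [8,9,10]=1
  size 4 → [6,8,9,10]=1  [7,8,9,10]=2
  size 5 → [5,6,8,9,10]=1  [6,7,8,9,10]=3
  size 6 → [4,5,6,8,9,10]=1  [5,6,7,8,9,10]=4
  size 7 → [4,5,6,7,8,9,10]=5
  size 8 → [3,4,5,6,7,8,9,10]=5
  size 9 → [2,3,4,5,6,7,8,9,10]=5
  first=0(i) contributes 5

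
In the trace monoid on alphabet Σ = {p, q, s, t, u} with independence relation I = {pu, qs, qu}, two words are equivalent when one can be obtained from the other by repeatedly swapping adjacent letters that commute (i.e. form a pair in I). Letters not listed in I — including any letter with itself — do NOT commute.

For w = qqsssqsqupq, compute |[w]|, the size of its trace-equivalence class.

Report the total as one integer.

#0=q has no predecessor
#1=q depends on [0:q]
#2=s has no predecessor
#3=s depends on [2:s]
#4=s depends on [3:s]
#5=q depends on [1:q]
#6=s depends on [4:s]
#7=q depends on [5:q]
#8=u depends on [6:s]
#9=p depends on [6:s, 7:q]
#10=q depends on [9:p]
sources: [0:q, 2:s]
N(rest) = Σ N(rest − s) over sources s of rest; N(one piece) = 1:
  size 1 → [8]=1  [10]=1
  size 2 → [8,10]=2  [9,10]=1
  size 3 → [7,9,10]=1  [8,9,10]=3
  size 4 → [5,7,9,10]=1  [6,8,9,10]=3  [7,8,9,10]=4
  size 5 → [1,5,7,9,10]=1  [4,6,8,9,10]=3  [5,7,8,9,10]=5  [6,7,8,9,10]=7
  size 6 → [0,1,5,7,9,10]=1  [1,5,7,8,9,10]=6  [3,4,6,8,9,10]=3  [4,6,7,8,9,10]=10  [5,6,7,8,9,10]=12
  size 7 → [0,1,5,7,8,9,10]=7  [1,5,6,7,8,9,10]=18  [2,3,4,6,8,9,10]=3  [3,4,6,7,8,9,10]=13  [4,5,6,7,8,9,10]=22
  size 8 → [0,1,5,6,7,8,9,10]=25  [1,4,5,6,7,8,9,10]=40  [2,3,4,6,7,8,9,10]=16  [3,4,5,6,7,8,9,10]=35
  size 9 → [0,1,4,5,6,7,8,9,10]=65  [1,3,4,5,6,7,8,9,10]=75  [2,3,4,5,6,7,8,9,10]=51
  first=0(q) contributes 126
  first=2(s) contributes 140
|[w]| = 266

266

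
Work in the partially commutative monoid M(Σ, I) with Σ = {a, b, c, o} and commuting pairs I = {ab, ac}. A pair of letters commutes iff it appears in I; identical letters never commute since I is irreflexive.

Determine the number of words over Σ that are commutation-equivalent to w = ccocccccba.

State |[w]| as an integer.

0(c) covers ∅
1(c) covers 0:c
2(o) covers 1:c
3(c) covers 2:o
4(c) covers 3:c
5(c) covers 4:c
6(c) covers 5:c
7(c) covers 6:c
8(b) covers 7:c
9(a) covers 2:o
floor of heap: 0:c
completions by unplaced set U, small U first (add the entries for U minus each lowest piece of U):
  |U|=1: {8}:1  {9}:1
  |U|=2: {7,8}:1  {8,9}:2
  |U|=3: {6,7,8}:1  {7,8,9}:3
  |U|=4: {5,6,7,8}:1  {6,7,8,9}:4
  |U|=5: {4,5,6,7,8}:1  {5,6,7,8,9}:5
  |U|=6: {3,4,5,6,7,8}:1  {4,5,6,7,8,9}:6
  |U|=7: {3,4,5,6,7,8,9}:7
  |U|=8: {2,3,4,5,6,7,8,9}:7
  start at 0(c): 7

7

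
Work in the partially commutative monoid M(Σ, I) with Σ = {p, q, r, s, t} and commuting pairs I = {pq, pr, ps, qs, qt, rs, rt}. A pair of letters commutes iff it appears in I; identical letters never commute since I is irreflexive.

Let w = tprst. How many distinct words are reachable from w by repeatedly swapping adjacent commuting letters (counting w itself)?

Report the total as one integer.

piece 0:t — minimal
piece 1:p rests on {0:t}
piece 2:r — minimal
piece 3:s rests on {0:t}
piece 4:t rests on {1:p, 3:s}
minimal pieces: {0:t, 2:r}
ways to finish when only these pieces remain (= sum over removing one remaining piece with nothing left below it):
  1 left: {2}→1  {4}→1
  2 left: {1,4}→1  {2,4}→2  {3,4}→1
  3 left: {1,2,4}→3  {1,3,4}→2  {2,3,4}→3
  placing 0:t first → 8 extensions
  placing 2:r first → 2 extensions
total linear extensions = 10

10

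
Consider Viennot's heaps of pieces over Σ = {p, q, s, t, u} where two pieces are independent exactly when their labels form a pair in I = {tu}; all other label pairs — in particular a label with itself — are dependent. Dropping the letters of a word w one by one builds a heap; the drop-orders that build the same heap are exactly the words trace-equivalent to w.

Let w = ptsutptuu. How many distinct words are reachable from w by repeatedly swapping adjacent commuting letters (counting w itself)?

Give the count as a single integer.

6

0(p) covers ∅
1(t) covers 0:p
2(s) covers 1:t
3(u) covers 2:s
4(t) covers 2:s
5(p) covers 3:u, 4:t
6(t) covers 5:p
7(u) covers 5:p
8(u) covers 7:u
floor of heap: 0:p
completions by unplaced set U, small U first (add the entries for U minus each lowest piece of U):
  |U|=1: {6}:1  {8}:1
  |U|=2: {6,8}:2  {7,8}:1
  |U|=3: {6,7,8}:3
  |U|=4: {5,6,7,8}:3
  |U|=5: {3,5,6,7,8}:3  {4,5,6,7,8}:3
  |U|=6: {3,4,5,6,7,8}:6
  |U|=7: {2,3,4,5,6,7,8}:6
  start at 0(p): 6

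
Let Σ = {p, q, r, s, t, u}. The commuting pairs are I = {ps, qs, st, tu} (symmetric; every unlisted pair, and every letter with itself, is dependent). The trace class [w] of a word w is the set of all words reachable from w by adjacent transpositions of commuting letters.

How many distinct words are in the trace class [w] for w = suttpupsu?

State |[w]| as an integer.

#0=s has no predecessor
#1=u depends on [0:s]
#2=t has no predecessor
#3=t depends on [2:t]
#4=p depends on [1:u, 3:t]
#5=u depends on [4:p]
#6=p depends on [5:u]
#7=s depends on [5:u]
#8=u depends on [6:p, 7:s]
sources: [0:s, 2:t]
N(rest) = Σ N(rest − s) over sources s of rest; N(one piece) = 1:
  size 1 → [8]=1
  size 2 → [6,8]=1  [7,8]=1
  size 3 → [6,7,8]=2
  size 4 → [5,6,7,8]=2
  size 5 → [4,5,6,7,8]=2
  size 6 → [1,4,5,6,7,8]=2  [3,4,5,6,7,8]=2
  size 7 → [0,1,4,5,6,7,8]=2  [1,3,4,5,6,7,8]=4  [2,3,4,5,6,7,8]=2
  first=0(s) contributes 6
  first=2(t) contributes 6
|[w]| = 12

12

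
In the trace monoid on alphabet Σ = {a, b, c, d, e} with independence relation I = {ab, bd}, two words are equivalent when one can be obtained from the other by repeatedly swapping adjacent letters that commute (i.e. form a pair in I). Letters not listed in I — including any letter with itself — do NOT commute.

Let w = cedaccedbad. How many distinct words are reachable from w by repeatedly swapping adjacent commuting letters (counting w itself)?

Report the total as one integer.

drop 0:c onto floor
drop 1:e onto {0:c}
drop 2:d onto {1:e}
drop 3:a onto {2:d}
drop 4:c onto {3:a}
drop 5:c onto {4:c}
drop 6:e onto {5:c}
drop 7:d onto {6:e}
drop 8:b onto {6:e}
drop 9:a onto {7:d}
drop 10:d onto {9:a}
ground layer = {0:c}
drop-orders for the pieces not yet dropped (sum over which currently-grounded one goes next):
  1 to go: {8} 1  {10} 1
  2 to go: {8,10} 2  {9,10} 1
  3 to go: {7,9,10} 1  {8,9,10} 3
  4 to go: {7,8,9,10} 4
  5 to go: {6,7,8,9,10} 4
  6 to go: {5,6,7,8,9,10} 4
  7 to go: {4,5,6,7,8,9,10} 4
  8 to go: {3,4,5,6,7,8,9,10} 4
  9 to go: {2,3,4,5,6,7,8,9,10} 4
  if 0:c drops first: 4 orders

4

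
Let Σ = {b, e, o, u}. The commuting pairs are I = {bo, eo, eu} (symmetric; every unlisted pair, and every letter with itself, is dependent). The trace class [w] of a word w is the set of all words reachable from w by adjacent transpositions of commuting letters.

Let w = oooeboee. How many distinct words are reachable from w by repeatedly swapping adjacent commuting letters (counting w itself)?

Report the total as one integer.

piece 0:o — minimal
piece 1:o rests on {0:o}
piece 2:o rests on {1:o}
piece 3:e — minimal
piece 4:b rests on {3:e}
piece 5:o rests on {2:o}
piece 6:e rests on {4:b}
piece 7:e rests on {6:e}
minimal pieces: {0:o, 3:e}
ways to finish when only these pieces remain (= sum over removing one remaining piece with nothing left below it):
  1 left: {5}→1  {7}→1
  2 left: {2,5}→1  {5,7}→2  {6,7}→1
  3 left: {1,2,5}→1  {2,5,7}→3  {4,6,7}→1  {5,6,7}→3
  4 left: {0,1,2,5}→1  {1,2,5,7}→4  {2,5,6,7}→6  {3,4,6,7}→1  {4,5,6,7}→4
  5 left: {0,1,2,5,7}→5  {1,2,5,6,7}→10  {2,4,5,6,7}→10  {3,4,5,6,7}→5
  6 left: {0,1,2,5,6,7}→15  {1,2,4,5,6,7}→20  {2,3,4,5,6,7}→15
  placing 0:o first → 35 extensions
  placing 3:e first → 35 extensions
total linear extensions = 70

70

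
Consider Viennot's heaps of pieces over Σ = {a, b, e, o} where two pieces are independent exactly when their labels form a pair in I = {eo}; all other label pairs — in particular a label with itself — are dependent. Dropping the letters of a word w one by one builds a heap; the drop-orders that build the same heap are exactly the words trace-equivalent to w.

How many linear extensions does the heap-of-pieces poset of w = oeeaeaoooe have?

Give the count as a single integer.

0(o) covers ∅
1(e) covers ∅
2(e) covers 1:e
3(a) covers 0:o, 2:e
4(e) covers 3:a
5(a) covers 4:e
6(o) covers 5:a
7(o) covers 6:o
8(o) covers 7:o
9(e) covers 5:a
floor of heap: 0:o, 1:e
completions by unplaced set U, small U first (add the entries for U minus each lowest piece of U):
  |U|=1: {8}:1  {9}:1
  |U|=2: {7,8}:1  {8,9}:2
  |U|=3: {6,7,8}:1  {7,8,9}:3
  |U|=4: {6,7,8,9}:4
  |U|=5: {5,6,7,8,9}:4
  |U|=6: {4,5,6,7,8,9}:4
  |U|=7: {3,4,5,6,7,8,9}:4
  |U|=8: {0,3,4,5,6,7,8,9}:4  {2,3,4,5,6,7,8,9}:4
  start at 0(o): 4
  start at 1(e): 8
sum over floor = 12

12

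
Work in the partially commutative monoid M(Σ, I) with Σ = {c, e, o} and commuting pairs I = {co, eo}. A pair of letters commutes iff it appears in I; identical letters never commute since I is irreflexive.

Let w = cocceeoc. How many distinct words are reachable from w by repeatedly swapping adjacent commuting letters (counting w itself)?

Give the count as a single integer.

28

drop 0:c onto floor
drop 1:o onto floor
drop 2:c onto {0:c}
drop 3:c onto {2:c}
drop 4:e onto {3:c}
drop 5:e onto {4:e}
drop 6:o onto {1:o}
drop 7:c onto {5:e}
ground layer = {0:c, 1:o}
drop-orders for the pieces not yet dropped (sum over which currently-grounded one goes next):
  1 to go: {6} 1  {7} 1
  2 to go: {1,6} 1  {5,7} 1  {6,7} 2
  3 to go: {1,6,7} 3  {4,5,7} 1  {5,6,7} 3
  4 to go: {1,5,6,7} 6  {3,4,5,7} 1  {4,5,6,7} 4
  5 to go: {1,4,5,6,7} 10  {2,3,4,5,7} 1  {3,4,5,6,7} 5
  6 to go: {0,2,3,4,5,7} 1  {1,3,4,5,6,7} 15  {2,3,4,5,6,7} 6
  if 0:c drops first: 21 orders
  if 1:o drops first: 7 orders
heap linearizations: 28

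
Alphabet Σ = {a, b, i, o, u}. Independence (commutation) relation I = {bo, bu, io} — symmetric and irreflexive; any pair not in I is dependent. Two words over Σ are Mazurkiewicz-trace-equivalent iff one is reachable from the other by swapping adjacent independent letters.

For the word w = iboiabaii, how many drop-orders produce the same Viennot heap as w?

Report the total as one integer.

4

#0=i has no predecessor
#1=b depends on [0:i]
#2=o has no predecessor
#3=i depends on [1:b]
#4=a depends on [2:o, 3:i]
#5=b depends on [4:a]
#6=a depends on [5:b]
#7=i depends on [6:a]
#8=i depends on [7:i]
sources: [0:i, 2:o]
N(rest) = Σ N(rest − s) over sources s of rest; N(one piece) = 1:
  size 1 → [8]=1
  size 2 → [7,8]=1
  size 3 → [6,7,8]=1
  size 4 → [5,6,7,8]=1
  size 5 → [4,5,6,7,8]=1
  size 6 → [2,4,5,6,7,8]=1  [3,4,5,6,7,8]=1
  size 7 → [1,3,4,5,6,7,8]=1  [2,3,4,5,6,7,8]=2
  first=0(i) contributes 3
  first=2(o) contributes 1
|[w]| = 4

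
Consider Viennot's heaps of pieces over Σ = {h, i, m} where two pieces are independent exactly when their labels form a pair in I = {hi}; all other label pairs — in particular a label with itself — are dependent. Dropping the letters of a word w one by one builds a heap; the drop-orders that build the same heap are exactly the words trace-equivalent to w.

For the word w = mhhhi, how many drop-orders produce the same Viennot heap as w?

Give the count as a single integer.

4

piece 0:m — minimal
piece 1:h rests on {0:m}
piece 2:h rests on {1:h}
piece 3:h rests on {2:h}
piece 4:i rests on {0:m}
minimal pieces: {0:m}
ways to finish when only these pieces remain (= sum over removing one remaining piece with nothing left below it):
  1 left: {3}→1  {4}→1
  2 left: {2,3}→1  {3,4}→2
  3 left: {1,2,3}→1  {2,3,4}→3
  placing 0:m first → 4 extensions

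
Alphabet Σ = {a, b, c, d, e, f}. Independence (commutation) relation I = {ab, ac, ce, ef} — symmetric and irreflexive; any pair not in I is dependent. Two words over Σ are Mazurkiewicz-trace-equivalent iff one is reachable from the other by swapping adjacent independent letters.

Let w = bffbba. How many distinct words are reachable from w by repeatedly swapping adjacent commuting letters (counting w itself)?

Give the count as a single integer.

#0=b has no predecessor
#1=f depends on [0:b]
#2=f depends on [1:f]
#3=b depends on [2:f]
#4=b depends on [3:b]
#5=a depends on [2:f]
sources: [0:b]
N(rest) = Σ N(rest − s) over sources s of rest; N(one piece) = 1:
  size 1 → [4]=1  [5]=1
  size 2 → [3,4]=1  [4,5]=2
  size 3 → [3,4,5]=3
  size 4 → [2,3,4,5]=3
  first=0(b) contributes 3

3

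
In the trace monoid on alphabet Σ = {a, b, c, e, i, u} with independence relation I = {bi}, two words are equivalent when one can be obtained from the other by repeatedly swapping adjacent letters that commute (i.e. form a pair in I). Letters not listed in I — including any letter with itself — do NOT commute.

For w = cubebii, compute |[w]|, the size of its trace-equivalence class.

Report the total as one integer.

3

drop 0:c onto floor
drop 1:u onto {0:c}
drop 2:b onto {1:u}
drop 3:e onto {2:b}
drop 4:b onto {3:e}
drop 5:i onto {3:e}
drop 6:i onto {5:i}
ground layer = {0:c}
drop-orders for the pieces not yet dropped (sum over which currently-grounded one goes next):
  1 to go: {4} 1  {6} 1
  2 to go: {4,6} 2  {5,6} 1
  3 to go: {4,5,6} 3
  4 to go: {3,4,5,6} 3
  5 to go: {2,3,4,5,6} 3
  if 0:c drops first: 3 orders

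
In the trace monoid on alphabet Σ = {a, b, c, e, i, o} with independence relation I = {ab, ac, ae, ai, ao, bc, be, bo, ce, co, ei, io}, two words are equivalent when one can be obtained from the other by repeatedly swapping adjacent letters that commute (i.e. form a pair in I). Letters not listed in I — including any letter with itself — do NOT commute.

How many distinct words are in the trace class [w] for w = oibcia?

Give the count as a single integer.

60

#0=o has no predecessor
#1=i has no predecessor
#2=b depends on [1:i]
#3=c depends on [1:i]
#4=i depends on [2:b, 3:c]
#5=a has no predecessor
sources: [0:o, 1:i, 5:a]
N(rest) = Σ N(rest − s) over sources s of rest; N(one piece) = 1:
  size 1 → [0]=1  [4]=1  [5]=1
  size 2 → [0,4]=2  [0,5]=2  [2,4]=1  [3,4]=1  [4,5]=2
  size 3 → [0,2,4]=3  [0,3,4]=3  [0,4,5]=6  [2,3,4]=2  [2,4,5]=3  [3,4,5]=3
  size 4 → [0,2,3,4]=8  [0,2,4,5]=12  [0,3,4,5]=12  [1,2,3,4]=2  [2,3,4,5]=8
  first=0(o) contributes 10
  first=1(i) contributes 40
  first=5(a) contributes 10
|[w]| = 60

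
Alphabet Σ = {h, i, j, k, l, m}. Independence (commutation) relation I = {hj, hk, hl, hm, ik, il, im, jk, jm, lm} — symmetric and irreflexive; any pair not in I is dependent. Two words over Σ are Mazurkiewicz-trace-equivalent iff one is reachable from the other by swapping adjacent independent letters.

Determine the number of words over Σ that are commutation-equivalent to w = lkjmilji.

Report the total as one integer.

26

piece 0:l — minimal
piece 1:k rests on {0:l}
piece 2:j rests on {0:l}
piece 3:m rests on {1:k}
piece 4:i rests on {2:j}
piece 5:l rests on {1:k, 2:j}
piece 6:j rests on {4:i, 5:l}
piece 7:i rests on {6:j}
minimal pieces: {0:l}
ways to finish when only these pieces remain (= sum over removing one remaining piece with nothing left below it):
  1 left: {3}→1  {7}→1
  2 left: {3,7}→2  {6,7}→1
  3 left: {3,6,7}→3  {4,6,7}→1  {5,6,7}→1
  4 left: {3,4,6,7}→4  {3,5,6,7}→4  {4,5,6,7}→2
  5 left: {1,3,5,6,7}→4  {2,4,5,6,7}→2  {3,4,5,6,7}→10
  6 left: {1,3,4,5,6,7}→14  {2,3,4,5,6,7}→12
  placing 0:l first → 26 extensions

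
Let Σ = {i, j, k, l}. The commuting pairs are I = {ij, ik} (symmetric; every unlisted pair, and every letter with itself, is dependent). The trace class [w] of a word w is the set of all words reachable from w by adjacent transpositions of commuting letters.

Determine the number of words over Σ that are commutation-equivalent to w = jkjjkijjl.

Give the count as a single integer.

0(j) covers ∅
1(k) covers 0:j
2(j) covers 1:k
3(j) covers 2:j
4(k) covers 3:j
5(i) covers ∅
6(j) covers 4:k
7(j) covers 6:j
8(l) covers 5:i, 7:j
floor of heap: 0:j, 5:i
completions by unplaced set U, small U first (add the entries for U minus each lowest piece of U):
  |U|=1: {8}:1
  |U|=2: {5,8}:1  {7,8}:1
  |U|=3: {5,7,8}:2  {6,7,8}:1
  |U|=4: {4,6,7,8}:1  {5,6,7,8}:3
  |U|=5: {3,4,6,7,8}:1  {4,5,6,7,8}:4
  |U|=6: {2,3,4,6,7,8}:1  {3,4,5,6,7,8}:5
  |U|=7: {1,2,3,4,6,7,8}:1  {2,3,4,5,6,7,8}:6
  start at 0(j): 7
  start at 5(i): 1
sum over floor = 8

8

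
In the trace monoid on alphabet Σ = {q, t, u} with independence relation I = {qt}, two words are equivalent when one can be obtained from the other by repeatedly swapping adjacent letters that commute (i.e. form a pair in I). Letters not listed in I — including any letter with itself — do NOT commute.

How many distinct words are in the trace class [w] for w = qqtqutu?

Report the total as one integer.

4

0(q) covers ∅
1(q) covers 0:q
2(t) covers ∅
3(q) covers 1:q
4(u) covers 2:t, 3:q
5(t) covers 4:u
6(u) covers 5:t
floor of heap: 0:q, 2:t
completions by unplaced set U, small U first (add the entries for U minus each lowest piece of U):
  |U|=1: {6}:1
  |U|=2: {5,6}:1
  |U|=3: {4,5,6}:1
  |U|=4: {2,4,5,6}:1  {3,4,5,6}:1
  |U|=5: {1,3,4,5,6}:1  {2,3,4,5,6}:2
  start at 0(q): 3
  start at 2(t): 1
sum over floor = 4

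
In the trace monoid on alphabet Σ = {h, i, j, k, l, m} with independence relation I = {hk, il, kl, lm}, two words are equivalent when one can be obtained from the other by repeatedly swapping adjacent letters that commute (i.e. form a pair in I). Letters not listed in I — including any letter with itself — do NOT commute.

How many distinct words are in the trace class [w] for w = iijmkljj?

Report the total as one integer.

3

#0=i has no predecessor
#1=i depends on [0:i]
#2=j depends on [1:i]
#3=m depends on [2:j]
#4=k depends on [3:m]
#5=l depends on [2:j]
#6=j depends on [4:k, 5:l]
#7=j depends on [6:j]
sources: [0:i]
N(rest) = Σ N(rest − s) over sources s of rest; N(one piece) = 1:
  size 1 → [7]=1
  size 2 → [6,7]=1
  size 3 → [4,6,7]=1  [5,6,7]=1
  size 4 → [3,4,6,7]=1  [4,5,6,7]=2
  size 5 → [3,4,5,6,7]=3
  size 6 → [2,3,4,5,6,7]=3
  first=0(i) contributes 3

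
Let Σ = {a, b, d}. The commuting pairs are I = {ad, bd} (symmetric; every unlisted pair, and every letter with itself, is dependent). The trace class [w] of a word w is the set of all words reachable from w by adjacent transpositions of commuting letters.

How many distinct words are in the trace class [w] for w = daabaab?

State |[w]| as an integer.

0(d) covers ∅
1(a) covers ∅
2(a) covers 1:a
3(b) covers 2:a
4(a) covers 3:b
5(a) covers 4:a
6(b) covers 5:a
floor of heap: 0:d, 1:a
completions by unplaced set U, small U first (add the entries for U minus each lowest piece of U):
  |U|=1: {0}:1  {6}:1
  |U|=2: {0,6}:2  {5,6}:1
  |U|=3: {0,5,6}:3  {4,5,6}:1
  |U|=4: {0,4,5,6}:4  {3,4,5,6}:1
  |U|=5: {0,3,4,5,6}:5  {2,3,4,5,6}:1
  start at 0(d): 1
  start at 1(a): 6
sum over floor = 7

7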